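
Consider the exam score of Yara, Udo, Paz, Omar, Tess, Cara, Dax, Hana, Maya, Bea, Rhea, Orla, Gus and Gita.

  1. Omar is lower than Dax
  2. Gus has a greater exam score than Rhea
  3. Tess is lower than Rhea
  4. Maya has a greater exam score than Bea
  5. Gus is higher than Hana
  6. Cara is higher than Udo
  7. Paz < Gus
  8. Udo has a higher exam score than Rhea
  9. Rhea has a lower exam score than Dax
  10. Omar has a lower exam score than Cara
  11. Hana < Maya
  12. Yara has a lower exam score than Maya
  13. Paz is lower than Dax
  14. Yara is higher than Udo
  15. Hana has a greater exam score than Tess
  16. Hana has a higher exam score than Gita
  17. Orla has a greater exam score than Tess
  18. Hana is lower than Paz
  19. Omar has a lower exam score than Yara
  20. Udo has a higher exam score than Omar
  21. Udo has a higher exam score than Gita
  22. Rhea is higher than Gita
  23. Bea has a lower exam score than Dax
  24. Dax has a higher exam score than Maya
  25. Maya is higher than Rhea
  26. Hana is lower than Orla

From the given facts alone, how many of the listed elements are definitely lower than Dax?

From Dax the given relations immediately reach Omar, Paz, Rhea, Bea, Maya.
From those, Tess, Gita, Hana, Yara — 9 in total.
From those, Udo — 10 in total.
Nothing else is reachable below Dax; 10 in all.

10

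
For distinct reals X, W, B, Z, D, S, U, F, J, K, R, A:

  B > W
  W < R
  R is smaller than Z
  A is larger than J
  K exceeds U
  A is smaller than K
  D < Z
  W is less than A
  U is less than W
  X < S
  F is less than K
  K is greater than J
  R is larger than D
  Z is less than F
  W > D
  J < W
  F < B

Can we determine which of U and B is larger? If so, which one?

B

U < W and W < R give U < R.
Then R < Z extends the chain to Z.
Then Z < F extends the chain to F.
With F < B: U < W < R < Z < F < B.
So B is larger.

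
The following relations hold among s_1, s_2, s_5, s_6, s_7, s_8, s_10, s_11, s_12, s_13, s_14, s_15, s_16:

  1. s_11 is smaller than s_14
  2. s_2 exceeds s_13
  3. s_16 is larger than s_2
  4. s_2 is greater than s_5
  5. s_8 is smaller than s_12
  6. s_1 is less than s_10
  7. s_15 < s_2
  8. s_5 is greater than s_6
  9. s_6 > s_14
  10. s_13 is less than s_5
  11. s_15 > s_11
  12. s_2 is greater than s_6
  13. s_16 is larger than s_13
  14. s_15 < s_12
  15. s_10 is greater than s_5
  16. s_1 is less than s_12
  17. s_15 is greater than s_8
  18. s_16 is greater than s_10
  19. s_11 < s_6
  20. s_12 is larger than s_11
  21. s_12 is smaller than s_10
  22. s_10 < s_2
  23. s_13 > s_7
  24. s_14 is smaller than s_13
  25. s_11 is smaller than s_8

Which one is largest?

s_11 is not greatest since s_11 < s_8; s_7 is not greatest since s_7 < s_13; s_8 is not greatest since s_8 < s_15; s_15 is not greatest since s_15 < s_12; s_1 is not greatest since s_1 < s_12; s_14 is not greatest since s_14 < s_13; s_12 is not greatest since s_12 < s_10; s_13 is not greatest since s_13 < s_5; s_6 is not greatest since s_6 < s_5; s_5 is not greatest since s_5 < s_2; s_10 is not greatest since s_10 < s_16; s_2 is not greatest since s_2 < s_16.
Only s_16 has nothing above it, so s_16 is the largest.

s_16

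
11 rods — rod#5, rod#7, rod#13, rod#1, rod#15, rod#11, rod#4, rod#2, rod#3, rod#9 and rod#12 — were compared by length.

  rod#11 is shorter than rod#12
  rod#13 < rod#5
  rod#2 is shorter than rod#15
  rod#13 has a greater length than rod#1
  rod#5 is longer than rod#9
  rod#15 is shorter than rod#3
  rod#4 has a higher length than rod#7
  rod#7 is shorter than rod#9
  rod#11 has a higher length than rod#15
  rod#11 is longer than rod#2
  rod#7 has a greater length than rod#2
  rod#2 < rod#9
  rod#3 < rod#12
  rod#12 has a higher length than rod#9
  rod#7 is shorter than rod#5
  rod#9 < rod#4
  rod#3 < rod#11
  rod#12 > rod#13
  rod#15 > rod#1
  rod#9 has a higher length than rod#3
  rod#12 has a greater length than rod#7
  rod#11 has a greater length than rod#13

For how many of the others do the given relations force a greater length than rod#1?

8

From rod#1 the given relations immediately reach rod#15, rod#13.
From those, rod#3, rod#5, rod#11, rod#12 — 6 in total.
From those, rod#9 — 7 in total.
From those, rod#4 — 8 in total.
No other element is forced above rod#1 by the given relations, so the count is 8.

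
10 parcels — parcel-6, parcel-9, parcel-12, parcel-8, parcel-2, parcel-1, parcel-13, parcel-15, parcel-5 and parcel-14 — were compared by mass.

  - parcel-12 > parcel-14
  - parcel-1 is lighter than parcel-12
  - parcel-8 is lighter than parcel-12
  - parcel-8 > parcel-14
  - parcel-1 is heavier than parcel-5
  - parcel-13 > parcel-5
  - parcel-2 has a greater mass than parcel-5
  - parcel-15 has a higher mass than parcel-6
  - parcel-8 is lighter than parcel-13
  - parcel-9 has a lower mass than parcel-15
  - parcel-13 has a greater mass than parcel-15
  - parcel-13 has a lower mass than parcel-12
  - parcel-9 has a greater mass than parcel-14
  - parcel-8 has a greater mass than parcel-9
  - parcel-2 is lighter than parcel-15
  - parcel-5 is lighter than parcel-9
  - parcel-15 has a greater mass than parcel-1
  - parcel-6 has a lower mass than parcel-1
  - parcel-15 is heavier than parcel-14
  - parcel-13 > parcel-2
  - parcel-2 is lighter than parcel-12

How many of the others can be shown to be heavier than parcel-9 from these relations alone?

From parcel-9 the given relations immediately reach parcel-8, parcel-15.
From those, parcel-13, parcel-12 — 4 in total.
No other element is forced above parcel-9 by the given relations, so the count is 4.

4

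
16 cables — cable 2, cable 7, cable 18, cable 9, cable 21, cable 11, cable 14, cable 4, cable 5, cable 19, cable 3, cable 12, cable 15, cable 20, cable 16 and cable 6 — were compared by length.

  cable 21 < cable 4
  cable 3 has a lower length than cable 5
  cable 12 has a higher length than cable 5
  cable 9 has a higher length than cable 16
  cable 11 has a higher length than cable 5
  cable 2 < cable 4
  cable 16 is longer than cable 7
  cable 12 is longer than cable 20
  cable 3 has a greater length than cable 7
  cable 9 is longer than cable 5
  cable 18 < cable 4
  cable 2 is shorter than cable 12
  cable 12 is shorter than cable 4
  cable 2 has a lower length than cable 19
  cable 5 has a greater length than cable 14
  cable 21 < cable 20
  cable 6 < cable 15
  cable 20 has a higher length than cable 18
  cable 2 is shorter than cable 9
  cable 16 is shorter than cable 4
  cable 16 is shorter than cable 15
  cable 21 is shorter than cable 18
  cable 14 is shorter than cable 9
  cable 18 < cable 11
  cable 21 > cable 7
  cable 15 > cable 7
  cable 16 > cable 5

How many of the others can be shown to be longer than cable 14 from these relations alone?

Directly above cable 14: cable 5, cable 9.
One step further: cable 16, cable 12, cable 11 (5 so far).
One step further: cable 15, cable 4 (7 so far).
Nothing else is reachable above cable 14; 7 in all.

7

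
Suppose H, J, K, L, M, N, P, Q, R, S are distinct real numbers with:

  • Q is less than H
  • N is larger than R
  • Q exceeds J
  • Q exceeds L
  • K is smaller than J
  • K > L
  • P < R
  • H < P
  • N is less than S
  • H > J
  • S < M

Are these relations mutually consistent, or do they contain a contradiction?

consistent

The single ordering L < K < J < Q < H < P < R < N < S < M satisfies every listed relation, so no contradiction arises.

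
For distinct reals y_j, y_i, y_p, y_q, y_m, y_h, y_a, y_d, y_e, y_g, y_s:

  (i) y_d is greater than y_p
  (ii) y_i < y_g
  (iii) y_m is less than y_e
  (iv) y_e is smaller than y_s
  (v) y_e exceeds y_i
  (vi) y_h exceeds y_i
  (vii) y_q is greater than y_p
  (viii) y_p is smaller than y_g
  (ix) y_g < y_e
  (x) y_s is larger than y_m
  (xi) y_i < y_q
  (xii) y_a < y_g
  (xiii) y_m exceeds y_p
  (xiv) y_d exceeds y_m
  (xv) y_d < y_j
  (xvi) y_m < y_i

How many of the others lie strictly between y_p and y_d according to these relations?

Chaining upward from y_p reaches: y_m, y_i, y_q, y_g, y_h, y_j, y_e, y_s.
Chaining downward from y_d reaches: y_m.
Strictly between y_p and y_d are those in both lists: y_m — 1 element.

1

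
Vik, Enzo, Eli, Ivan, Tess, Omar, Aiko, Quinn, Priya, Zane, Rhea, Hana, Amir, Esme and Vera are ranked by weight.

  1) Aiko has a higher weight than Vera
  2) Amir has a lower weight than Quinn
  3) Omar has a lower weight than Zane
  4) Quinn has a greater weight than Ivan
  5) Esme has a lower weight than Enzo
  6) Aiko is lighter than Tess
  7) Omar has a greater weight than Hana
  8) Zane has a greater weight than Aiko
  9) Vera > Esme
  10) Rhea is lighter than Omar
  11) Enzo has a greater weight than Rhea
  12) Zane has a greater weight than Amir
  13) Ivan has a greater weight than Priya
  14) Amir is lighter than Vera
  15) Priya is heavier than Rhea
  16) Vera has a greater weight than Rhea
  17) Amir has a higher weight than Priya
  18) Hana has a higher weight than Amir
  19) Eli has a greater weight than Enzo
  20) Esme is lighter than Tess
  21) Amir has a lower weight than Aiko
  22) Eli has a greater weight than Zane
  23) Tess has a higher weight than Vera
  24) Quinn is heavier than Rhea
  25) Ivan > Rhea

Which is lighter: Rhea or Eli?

Following the relations from Rhea: Rhea < Priya < Amir < Hana < Omar < Zane < Eli.
So Rhea < Eli; Rhea is the lighter of the two.

Rhea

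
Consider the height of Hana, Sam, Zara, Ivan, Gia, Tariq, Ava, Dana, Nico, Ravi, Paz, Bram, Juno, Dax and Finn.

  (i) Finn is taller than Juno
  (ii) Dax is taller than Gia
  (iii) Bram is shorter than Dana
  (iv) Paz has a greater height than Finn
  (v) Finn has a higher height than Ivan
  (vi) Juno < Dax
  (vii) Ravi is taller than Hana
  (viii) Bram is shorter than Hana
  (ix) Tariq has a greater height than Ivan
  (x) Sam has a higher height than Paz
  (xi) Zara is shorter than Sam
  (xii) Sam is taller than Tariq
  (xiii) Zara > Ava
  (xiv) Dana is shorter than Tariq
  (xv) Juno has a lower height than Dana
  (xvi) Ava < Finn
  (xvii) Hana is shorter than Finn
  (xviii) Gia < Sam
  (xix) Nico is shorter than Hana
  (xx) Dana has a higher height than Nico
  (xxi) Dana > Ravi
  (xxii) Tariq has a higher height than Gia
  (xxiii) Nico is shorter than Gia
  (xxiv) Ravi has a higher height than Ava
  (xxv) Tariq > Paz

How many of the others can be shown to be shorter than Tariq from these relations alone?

11

The elements the relations force below Tariq are Nico, Juno, Ava, Gia, Bram, Hana, Ivan, Ravi, Dana, Finn, Paz — no chain reaches any other.
That is 11.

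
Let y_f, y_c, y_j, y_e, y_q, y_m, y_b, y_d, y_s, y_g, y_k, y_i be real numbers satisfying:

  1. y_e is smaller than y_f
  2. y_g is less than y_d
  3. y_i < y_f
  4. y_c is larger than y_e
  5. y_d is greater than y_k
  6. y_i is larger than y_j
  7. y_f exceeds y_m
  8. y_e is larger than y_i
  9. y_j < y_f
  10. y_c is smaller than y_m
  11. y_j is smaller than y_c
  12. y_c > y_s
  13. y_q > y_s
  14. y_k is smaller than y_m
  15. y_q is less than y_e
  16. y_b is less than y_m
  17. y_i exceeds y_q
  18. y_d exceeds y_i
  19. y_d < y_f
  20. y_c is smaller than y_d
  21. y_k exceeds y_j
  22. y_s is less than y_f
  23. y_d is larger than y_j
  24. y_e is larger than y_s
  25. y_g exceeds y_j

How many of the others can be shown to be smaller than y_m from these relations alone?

8

Directly below y_m: y_b, y_c, y_k.
One step further: y_j, y_s, y_e (6 so far).
One step further: y_q, y_i (8 so far).
Nothing else is reachable below y_m; 8 in all.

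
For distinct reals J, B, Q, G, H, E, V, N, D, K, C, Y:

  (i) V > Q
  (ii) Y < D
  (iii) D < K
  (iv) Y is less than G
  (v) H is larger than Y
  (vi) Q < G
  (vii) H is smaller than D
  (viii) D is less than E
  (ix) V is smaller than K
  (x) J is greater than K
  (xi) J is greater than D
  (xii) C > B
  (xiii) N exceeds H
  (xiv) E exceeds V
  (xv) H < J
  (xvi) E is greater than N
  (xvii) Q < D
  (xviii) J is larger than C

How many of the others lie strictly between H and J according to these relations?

2

Chaining upward from H reaches: D, N, K, E.
Chaining downward from J reaches: Y, B, Q, D, V, K, C.
Strictly between H and J are those in both lists: D, K — 2 elements.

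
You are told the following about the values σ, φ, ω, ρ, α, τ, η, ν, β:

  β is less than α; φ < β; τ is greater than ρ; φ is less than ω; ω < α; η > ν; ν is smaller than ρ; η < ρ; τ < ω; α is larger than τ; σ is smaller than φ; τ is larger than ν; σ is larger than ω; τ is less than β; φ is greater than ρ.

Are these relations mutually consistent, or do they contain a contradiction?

inconsistent

Chaining the given relations yields ω < σ < φ, so ω < φ. But one relation states φ < ω. These cannot both hold.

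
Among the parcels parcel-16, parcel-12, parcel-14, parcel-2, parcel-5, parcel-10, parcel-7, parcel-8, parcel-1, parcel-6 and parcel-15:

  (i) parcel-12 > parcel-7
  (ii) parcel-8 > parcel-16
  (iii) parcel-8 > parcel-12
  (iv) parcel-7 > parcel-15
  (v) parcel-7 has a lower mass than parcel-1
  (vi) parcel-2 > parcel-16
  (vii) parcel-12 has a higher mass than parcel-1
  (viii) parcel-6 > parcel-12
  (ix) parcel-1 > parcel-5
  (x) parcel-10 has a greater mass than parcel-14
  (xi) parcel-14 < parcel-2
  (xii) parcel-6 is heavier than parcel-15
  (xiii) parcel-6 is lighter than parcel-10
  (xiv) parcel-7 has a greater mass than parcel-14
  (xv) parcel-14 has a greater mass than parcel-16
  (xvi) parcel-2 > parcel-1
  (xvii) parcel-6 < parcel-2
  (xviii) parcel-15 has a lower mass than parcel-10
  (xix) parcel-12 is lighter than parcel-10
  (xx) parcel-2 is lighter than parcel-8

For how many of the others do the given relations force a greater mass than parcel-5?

6

Directly above parcel-5: parcel-1.
One step further: parcel-12, parcel-2 (3 so far).
One step further: parcel-6, parcel-8, parcel-10 (6 so far).
No other element is forced above parcel-5 by the given relations, so the count is 6.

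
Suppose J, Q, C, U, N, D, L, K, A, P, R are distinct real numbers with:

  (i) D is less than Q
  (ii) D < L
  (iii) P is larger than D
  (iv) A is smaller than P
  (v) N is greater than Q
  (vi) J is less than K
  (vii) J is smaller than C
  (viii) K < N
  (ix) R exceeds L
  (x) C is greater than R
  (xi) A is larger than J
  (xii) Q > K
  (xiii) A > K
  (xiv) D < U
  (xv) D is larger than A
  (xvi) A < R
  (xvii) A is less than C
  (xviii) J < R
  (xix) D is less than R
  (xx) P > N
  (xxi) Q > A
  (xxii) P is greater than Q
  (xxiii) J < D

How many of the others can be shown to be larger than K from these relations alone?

The elements the relations force above K are A, D, L, U, Q, N, R, P, C — no chain reaches any other.
That is 9.

9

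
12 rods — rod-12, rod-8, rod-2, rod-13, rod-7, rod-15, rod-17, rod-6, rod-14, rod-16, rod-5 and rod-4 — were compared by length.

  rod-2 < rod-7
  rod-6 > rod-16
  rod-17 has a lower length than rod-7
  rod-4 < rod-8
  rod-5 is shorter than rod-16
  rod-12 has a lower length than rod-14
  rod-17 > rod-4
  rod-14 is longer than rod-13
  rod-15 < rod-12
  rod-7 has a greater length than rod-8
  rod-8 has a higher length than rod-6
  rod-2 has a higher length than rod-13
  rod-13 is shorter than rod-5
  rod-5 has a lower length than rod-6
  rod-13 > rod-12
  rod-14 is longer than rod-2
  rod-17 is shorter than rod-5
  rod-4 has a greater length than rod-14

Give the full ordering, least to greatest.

rod-15 < rod-12 < rod-13 < rod-2 < rod-14 < rod-4 < rod-17 < rod-5 < rod-16 < rod-6 < rod-8 < rod-7

Nothing is placed below rod-15, so it is least; from there rod-15 < rod-12; rod-12 < rod-13; rod-13 < rod-2; rod-2 < rod-14; rod-14 < rod-4; rod-4 < rod-17; rod-17 < rod-5; rod-5 < rod-16; rod-16 < rod-6; rod-6 < rod-8; rod-8 < rod-7, each given directly.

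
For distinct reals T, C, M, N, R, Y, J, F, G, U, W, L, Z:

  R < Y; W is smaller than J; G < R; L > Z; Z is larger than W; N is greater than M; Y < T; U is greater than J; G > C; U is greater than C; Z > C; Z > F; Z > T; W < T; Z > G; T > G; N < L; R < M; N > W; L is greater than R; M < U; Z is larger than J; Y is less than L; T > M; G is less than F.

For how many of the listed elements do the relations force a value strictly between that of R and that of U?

Chaining upward from R reaches: M, Y, T, Z, N, L.
Chaining downward from U reaches: C, G, M, W, J.
Strictly between R and U are those in both lists: M — 1 element.

1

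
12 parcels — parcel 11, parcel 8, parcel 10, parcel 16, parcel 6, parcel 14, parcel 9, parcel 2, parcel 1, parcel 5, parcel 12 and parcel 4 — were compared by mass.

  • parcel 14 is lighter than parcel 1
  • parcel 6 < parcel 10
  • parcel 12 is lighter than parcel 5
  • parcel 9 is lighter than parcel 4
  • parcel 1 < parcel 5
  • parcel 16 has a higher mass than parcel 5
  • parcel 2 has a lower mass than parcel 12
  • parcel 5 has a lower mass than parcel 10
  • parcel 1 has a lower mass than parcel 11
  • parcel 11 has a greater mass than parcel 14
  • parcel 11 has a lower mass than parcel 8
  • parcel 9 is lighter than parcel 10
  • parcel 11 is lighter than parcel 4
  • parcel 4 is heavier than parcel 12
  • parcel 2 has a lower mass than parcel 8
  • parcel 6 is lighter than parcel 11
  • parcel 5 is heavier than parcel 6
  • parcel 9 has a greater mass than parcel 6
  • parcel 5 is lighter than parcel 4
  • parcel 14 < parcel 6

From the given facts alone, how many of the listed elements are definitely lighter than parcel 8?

The elements the relations force below parcel 8 are parcel 2, parcel 14, parcel 1, parcel 6, parcel 11 — no chain reaches any other.
That is 5.

5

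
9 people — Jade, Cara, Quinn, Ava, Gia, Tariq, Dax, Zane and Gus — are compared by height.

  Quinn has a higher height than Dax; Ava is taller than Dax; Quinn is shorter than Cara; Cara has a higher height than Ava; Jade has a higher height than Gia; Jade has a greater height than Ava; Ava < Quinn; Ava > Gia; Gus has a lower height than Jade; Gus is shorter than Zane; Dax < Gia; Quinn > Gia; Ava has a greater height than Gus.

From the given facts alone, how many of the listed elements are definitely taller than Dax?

5

Directly above Dax: Gia, Ava, Quinn.
One step further: Jade, Cara (5 so far).
No other element is forced above Dax by the given relations, so the count is 5.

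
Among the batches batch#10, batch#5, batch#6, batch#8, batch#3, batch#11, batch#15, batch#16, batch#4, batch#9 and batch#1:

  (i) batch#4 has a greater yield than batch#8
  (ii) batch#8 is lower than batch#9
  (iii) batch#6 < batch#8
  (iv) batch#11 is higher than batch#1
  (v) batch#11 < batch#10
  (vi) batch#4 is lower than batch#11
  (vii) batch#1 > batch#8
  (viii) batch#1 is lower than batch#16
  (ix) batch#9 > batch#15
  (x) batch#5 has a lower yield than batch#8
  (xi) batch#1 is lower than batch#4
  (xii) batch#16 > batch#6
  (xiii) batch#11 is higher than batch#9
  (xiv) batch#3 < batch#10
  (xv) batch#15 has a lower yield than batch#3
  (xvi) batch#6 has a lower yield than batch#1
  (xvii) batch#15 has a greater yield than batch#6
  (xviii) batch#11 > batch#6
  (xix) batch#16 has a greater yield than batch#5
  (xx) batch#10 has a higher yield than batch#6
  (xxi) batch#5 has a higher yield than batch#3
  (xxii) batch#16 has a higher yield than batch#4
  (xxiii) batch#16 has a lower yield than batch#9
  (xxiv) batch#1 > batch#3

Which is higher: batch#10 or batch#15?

batch#15 < batch#3 < batch#5 < batch#8 < batch#1 < batch#16 < batch#9 < batch#11 < batch#10, by transitivity through batch#3, batch#5, batch#8, batch#1, batch#16, batch#9, batch#11.
So batch#15 < batch#10; batch#10 is the higher of the two.

batch#10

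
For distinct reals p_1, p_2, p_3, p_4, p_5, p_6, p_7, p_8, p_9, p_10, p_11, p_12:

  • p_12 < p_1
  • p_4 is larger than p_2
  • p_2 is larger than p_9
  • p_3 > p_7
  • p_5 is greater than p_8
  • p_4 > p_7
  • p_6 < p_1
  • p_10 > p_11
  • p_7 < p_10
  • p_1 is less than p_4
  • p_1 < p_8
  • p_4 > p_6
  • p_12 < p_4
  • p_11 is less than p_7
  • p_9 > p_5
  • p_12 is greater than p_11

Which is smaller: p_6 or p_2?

The relevant relations are p_6 < p_1; p_1 < p_8; p_8 < p_5; p_5 < p_9; p_9 < p_2.
Chaining these gives p_6 < p_1 < p_8 < p_5 < p_9 < p_2.
So p_6 < p_2; p_6 is the smaller of the two.

p_6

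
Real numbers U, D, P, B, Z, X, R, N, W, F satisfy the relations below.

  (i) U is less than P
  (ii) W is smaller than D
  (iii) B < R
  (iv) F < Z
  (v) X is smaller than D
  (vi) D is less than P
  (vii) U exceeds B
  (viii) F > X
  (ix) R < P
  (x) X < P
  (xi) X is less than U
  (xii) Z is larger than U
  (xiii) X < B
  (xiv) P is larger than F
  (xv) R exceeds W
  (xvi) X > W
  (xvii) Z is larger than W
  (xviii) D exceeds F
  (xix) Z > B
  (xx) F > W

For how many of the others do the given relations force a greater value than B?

4

From B the given relations immediately reach U, R, Z.
From those, P — 4 in total.
No other element is forced above B by the given relations, so the count is 4.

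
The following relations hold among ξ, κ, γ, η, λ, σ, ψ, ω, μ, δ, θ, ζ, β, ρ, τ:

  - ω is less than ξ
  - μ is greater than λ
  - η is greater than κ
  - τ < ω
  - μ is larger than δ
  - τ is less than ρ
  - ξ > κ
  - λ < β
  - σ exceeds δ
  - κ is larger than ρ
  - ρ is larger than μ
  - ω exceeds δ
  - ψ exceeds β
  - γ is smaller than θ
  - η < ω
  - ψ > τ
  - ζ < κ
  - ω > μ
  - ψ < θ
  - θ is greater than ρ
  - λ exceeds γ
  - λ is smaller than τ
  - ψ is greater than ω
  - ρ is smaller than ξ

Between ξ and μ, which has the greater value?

The relevant relations are μ < ρ; ρ < κ; κ < η; η < ω; ω < ξ.
Together: μ < ρ < κ < η < ω < ξ.
So μ < ξ; ξ is the larger of the two.

ξ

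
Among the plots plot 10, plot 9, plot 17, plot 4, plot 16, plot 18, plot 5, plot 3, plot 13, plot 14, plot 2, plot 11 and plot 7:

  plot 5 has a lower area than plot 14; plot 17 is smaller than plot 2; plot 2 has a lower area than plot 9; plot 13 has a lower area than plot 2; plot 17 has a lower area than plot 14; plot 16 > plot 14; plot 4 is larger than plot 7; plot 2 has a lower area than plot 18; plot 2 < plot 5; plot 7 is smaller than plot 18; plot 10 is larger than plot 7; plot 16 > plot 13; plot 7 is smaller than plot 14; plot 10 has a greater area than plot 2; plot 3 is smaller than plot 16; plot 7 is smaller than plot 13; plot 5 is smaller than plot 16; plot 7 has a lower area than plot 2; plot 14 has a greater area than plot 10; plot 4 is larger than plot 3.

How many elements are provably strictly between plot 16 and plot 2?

Chaining upward from plot 2 reaches: plot 9, plot 10, plot 5, plot 14, plot 18.
Chaining downward from plot 16 reaches: plot 7, plot 17, plot 3, plot 13, plot 10, plot 5, plot 14.
Strictly between plot 2 and plot 16 are those in both lists: plot 10, plot 5, plot 14 — 3 elements.

3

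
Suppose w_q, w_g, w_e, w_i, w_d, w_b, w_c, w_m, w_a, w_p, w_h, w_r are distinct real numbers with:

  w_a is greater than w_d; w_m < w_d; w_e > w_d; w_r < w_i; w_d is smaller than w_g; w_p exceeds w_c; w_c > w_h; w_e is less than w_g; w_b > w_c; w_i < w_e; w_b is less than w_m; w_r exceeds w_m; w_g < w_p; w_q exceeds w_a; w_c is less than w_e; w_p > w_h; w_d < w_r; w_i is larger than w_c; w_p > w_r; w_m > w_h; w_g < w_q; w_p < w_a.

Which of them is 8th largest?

w_d

Chaining the given pairs: w_h < w_c < w_b < w_m < w_d < w_r < w_i < w_e < w_g < w_p < w_a < w_q.
The 8th largest is w_d.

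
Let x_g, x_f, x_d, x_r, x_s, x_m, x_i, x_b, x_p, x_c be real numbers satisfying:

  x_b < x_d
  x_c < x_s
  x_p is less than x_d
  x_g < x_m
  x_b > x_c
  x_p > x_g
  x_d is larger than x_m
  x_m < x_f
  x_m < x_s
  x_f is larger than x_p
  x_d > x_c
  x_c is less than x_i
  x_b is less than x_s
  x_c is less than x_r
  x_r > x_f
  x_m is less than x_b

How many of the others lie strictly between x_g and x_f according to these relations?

2

The relations place x_g below x_f. An element lies strictly between them when it is forced above x_g and also forced below x_f.
Above x_g: {x_p, x_m, x_b, x_d, x_s, x_r}. Below x_f: {x_p, x_m}.
Intersection: {x_p, x_m} — 2.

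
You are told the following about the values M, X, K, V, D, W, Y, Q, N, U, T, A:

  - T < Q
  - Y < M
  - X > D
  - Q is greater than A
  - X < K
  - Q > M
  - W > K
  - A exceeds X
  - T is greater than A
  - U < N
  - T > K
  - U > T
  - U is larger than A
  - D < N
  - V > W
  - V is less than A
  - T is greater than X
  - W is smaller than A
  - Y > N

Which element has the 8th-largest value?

V

Piecing the relations together gives one ordering: D < X < K < W < V < A < T < U < N < Y < M < Q.
The 8th largest is V.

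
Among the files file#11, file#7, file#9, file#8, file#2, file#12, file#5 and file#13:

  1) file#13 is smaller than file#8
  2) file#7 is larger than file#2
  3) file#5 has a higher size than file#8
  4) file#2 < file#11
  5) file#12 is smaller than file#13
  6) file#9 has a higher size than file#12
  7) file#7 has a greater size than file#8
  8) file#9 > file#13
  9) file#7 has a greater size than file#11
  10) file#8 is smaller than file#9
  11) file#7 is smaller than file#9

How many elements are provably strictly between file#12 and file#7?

The relations place file#12 below file#7. An element lies strictly between them when it is forced above file#12 and also forced below file#7.
Above file#12: {file#13, file#8, file#5, file#9}. Below file#7: {file#2, file#13, file#8, file#11}.
Intersection: {file#13, file#8} — 2.

2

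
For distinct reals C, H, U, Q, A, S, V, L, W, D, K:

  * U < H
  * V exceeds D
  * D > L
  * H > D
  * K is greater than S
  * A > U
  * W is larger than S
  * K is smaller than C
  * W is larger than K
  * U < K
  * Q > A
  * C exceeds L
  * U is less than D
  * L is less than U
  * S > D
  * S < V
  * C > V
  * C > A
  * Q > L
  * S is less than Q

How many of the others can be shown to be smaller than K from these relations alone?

From K the given relations immediately reach U, S.
From those, L, D — 4 in total.
No other element is forced below K by the given relations, so the count is 4.

4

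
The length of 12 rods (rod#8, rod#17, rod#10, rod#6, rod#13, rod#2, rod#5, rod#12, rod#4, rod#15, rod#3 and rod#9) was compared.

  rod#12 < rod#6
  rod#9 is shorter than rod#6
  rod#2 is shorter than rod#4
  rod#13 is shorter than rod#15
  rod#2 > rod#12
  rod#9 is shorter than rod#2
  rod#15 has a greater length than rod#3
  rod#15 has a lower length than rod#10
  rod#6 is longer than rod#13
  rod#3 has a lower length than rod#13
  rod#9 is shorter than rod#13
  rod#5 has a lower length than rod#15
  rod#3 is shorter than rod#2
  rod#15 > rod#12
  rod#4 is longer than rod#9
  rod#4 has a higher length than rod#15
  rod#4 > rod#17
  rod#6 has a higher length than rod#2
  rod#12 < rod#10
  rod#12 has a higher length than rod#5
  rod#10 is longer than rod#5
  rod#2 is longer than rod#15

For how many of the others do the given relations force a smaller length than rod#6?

7

From rod#6 the given relations immediately reach rod#9, rod#12, rod#13, rod#2.
From those, rod#5, rod#3, rod#15 — 7 in total.
Nothing else is reachable below rod#6; 7 in all.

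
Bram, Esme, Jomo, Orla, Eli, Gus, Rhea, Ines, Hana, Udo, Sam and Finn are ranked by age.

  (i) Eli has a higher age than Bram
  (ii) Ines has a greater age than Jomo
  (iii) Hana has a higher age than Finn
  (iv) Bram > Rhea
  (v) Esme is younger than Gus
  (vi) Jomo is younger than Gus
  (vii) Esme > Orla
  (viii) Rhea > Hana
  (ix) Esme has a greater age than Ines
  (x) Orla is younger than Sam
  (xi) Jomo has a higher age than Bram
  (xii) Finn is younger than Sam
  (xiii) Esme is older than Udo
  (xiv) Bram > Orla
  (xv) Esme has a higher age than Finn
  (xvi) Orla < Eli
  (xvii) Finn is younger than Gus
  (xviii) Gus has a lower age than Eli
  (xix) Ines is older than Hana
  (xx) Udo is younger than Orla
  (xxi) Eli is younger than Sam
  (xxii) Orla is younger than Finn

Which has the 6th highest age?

Jomo

Piecing the relations together gives one ordering: Udo < Orla < Finn < Hana < Rhea < Bram < Jomo < Ines < Esme < Gus < Eli < Sam.
The 6th largest is Jomo.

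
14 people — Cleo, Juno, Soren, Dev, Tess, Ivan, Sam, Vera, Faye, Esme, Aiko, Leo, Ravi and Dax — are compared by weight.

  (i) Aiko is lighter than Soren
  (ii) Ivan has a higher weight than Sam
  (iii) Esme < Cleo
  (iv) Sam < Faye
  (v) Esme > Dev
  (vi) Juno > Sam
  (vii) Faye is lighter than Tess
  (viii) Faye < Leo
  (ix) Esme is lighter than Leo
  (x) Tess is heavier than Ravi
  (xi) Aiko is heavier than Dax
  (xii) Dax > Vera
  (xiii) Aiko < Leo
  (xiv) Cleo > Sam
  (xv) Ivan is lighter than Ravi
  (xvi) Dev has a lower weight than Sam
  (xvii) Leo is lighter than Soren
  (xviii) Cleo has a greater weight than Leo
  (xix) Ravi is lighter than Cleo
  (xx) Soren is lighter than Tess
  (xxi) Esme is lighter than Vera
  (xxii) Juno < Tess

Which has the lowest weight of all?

Chaining upward from Dev: directly above it, Esme, Sam; then Ivan, Vera, Juno, Faye, Leo, Cleo; then Ravi, Dax, Soren, Tess; then Aiko.
That covers every other element, and nothing is given below Dev, so Dev is the lowest weight.

Dev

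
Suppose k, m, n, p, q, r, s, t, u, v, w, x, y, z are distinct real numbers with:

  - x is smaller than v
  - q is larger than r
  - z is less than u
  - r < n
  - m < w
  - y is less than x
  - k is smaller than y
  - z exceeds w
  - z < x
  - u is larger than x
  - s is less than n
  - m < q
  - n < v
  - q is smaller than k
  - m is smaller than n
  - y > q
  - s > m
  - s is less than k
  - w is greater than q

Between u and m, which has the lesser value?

Link the given pairs in sequence: m < q; q < w; w < z; z < x; x < u.
Together: m < q < w < z < x < u.
So m < u; m is the smaller of the two.

m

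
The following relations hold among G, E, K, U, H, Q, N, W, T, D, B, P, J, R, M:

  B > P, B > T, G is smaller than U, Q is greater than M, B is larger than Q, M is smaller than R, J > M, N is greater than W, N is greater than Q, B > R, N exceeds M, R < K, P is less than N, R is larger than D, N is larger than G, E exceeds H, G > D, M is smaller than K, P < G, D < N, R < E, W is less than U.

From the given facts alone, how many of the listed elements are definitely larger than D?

From D the given relations immediately reach R, G, N.
From those, E, K, U, B — 7 in total.
No other element is forced above D by the given relations, so the count is 7.

7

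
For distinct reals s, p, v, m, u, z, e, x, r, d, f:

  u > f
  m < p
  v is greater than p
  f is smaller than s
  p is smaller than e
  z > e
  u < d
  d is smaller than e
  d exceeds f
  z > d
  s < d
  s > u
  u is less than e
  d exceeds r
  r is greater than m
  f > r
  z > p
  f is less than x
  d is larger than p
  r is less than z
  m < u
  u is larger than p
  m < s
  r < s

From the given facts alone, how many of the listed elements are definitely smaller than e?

7

The elements the relations force below e are m, r, f, p, u, s, d — no chain reaches any other.
That is 7.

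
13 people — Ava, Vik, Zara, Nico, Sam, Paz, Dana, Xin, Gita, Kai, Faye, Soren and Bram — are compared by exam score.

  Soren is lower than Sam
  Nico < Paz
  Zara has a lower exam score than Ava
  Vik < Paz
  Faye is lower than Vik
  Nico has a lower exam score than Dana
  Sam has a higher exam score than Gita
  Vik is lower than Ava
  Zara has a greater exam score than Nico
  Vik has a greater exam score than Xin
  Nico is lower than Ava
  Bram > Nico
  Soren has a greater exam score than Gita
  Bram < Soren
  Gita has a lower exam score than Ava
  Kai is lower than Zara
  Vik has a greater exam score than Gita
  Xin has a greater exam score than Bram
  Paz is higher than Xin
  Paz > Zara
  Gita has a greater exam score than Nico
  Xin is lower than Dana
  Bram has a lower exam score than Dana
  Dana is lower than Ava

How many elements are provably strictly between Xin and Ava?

2

The relations place Xin below Ava. An element lies strictly between them when it is forced above Xin and also forced below Ava.
Above Xin: {Dana, Vik, Paz}. Below Ava: {Kai, Nico, Gita, Bram, Zara, Faye, Dana, Vik}.
Intersection: {Dana, Vik} — 2.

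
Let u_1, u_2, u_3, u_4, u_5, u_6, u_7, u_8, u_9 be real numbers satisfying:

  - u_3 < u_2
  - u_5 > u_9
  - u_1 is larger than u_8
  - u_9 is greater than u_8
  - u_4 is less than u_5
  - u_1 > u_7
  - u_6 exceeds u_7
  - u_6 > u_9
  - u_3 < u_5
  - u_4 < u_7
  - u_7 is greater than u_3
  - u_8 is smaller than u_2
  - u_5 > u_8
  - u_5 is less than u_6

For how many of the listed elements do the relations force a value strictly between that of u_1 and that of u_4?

The relations place u_4 below u_1. An element lies strictly between them when it is forced above u_4 and also forced below u_1.
Above u_4: {u_7, u_5, u_6}. Below u_1: {u_8, u_3, u_7}.
Intersection: {u_7} — 1.

1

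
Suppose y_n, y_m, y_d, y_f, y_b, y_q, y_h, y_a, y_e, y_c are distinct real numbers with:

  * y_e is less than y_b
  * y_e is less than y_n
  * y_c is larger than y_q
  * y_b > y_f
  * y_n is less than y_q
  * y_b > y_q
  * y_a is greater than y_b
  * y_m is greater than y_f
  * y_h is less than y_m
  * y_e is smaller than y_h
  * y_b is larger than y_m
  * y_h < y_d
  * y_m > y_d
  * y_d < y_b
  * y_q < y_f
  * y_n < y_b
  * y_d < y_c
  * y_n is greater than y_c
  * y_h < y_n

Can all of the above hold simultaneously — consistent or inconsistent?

inconsistent

Chaining the given relations yields y_c < y_n < y_q, so y_c < y_q. But one relation states y_q < y_c. These cannot both hold.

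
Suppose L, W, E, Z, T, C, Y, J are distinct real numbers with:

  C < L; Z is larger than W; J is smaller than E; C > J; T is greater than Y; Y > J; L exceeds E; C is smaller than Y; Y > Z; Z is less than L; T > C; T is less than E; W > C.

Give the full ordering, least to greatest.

J < C < W < Z < Y < T < E < L

Nothing is placed below J, so it is least; from there J < C; C < W; W < Z; Z < Y; Y < T; T < E; E < L, each given directly.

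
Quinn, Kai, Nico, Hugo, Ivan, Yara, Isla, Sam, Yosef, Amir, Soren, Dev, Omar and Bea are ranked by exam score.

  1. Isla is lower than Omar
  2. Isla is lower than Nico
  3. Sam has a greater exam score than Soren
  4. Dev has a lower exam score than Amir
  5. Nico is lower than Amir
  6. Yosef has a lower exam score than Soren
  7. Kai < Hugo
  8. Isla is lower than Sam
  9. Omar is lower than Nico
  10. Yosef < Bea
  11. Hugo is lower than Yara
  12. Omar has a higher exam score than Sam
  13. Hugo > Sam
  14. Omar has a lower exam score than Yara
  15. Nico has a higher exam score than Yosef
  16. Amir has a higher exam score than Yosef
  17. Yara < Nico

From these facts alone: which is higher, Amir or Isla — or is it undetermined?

Amir

Isla < Sam < Hugo < Yara < Nico < Amir, by transitivity through Sam, Hugo, Yara, Nico.
So Amir is higher.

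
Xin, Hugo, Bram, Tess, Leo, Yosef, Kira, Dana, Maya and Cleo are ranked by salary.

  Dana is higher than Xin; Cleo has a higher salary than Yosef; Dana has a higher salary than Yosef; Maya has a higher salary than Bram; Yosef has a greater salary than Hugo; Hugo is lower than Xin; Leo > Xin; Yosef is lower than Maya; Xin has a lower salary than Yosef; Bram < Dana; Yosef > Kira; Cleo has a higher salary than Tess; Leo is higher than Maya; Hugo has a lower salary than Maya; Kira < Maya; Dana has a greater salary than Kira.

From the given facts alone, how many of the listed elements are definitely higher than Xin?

5

The elements the relations force above Xin are Yosef, Cleo, Dana, Maya, Leo — no chain reaches any other.
That is 5.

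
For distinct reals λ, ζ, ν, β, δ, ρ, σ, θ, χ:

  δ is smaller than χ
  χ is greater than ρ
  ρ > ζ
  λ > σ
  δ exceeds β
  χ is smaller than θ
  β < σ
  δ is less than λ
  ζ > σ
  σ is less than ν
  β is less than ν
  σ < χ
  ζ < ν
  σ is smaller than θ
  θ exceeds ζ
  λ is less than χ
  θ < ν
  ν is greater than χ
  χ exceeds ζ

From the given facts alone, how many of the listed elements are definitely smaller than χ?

6

Directly below χ: σ, ζ, ρ, δ, λ.
One step further: β (6 so far).
Nothing else is reachable below χ; 6 in all.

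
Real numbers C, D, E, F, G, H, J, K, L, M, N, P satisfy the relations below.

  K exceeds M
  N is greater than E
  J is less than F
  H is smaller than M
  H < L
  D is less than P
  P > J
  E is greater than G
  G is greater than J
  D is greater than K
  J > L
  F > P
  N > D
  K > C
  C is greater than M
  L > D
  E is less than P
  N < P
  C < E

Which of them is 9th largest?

K

Piecing the relations together gives one ordering: H < M < C < K < D < L < J < G < E < N < P < F.
The 9th largest is K.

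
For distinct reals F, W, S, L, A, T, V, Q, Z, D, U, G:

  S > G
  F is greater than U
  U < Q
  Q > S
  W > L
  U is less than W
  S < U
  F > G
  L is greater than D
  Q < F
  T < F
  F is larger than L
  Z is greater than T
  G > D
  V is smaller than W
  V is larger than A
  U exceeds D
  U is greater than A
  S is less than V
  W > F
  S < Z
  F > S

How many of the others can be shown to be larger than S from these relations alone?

6

Directly above S: U, Z, Q, F, V.
One step further: W (6 so far).
Nothing else is reachable above S; 6 in all.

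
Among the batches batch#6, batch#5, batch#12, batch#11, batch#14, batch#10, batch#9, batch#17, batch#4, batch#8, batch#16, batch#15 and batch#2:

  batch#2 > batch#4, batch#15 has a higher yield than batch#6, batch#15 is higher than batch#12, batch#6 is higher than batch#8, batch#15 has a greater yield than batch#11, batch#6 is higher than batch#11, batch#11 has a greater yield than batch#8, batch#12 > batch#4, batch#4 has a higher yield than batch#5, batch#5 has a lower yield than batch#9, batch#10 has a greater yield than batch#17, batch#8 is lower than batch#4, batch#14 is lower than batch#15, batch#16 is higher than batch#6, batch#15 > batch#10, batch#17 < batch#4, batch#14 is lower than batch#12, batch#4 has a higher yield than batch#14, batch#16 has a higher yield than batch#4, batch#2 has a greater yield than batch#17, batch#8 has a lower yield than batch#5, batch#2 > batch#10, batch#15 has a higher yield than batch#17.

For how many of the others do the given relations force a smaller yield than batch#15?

From batch#15 the given relations immediately reach batch#17, batch#14, batch#11, batch#10, batch#12, batch#6.
From those, batch#8, batch#4 — 8 in total.
From those, batch#5 — 9 in total.
No other element is forced below batch#15 by the given relations, so the count is 9.

9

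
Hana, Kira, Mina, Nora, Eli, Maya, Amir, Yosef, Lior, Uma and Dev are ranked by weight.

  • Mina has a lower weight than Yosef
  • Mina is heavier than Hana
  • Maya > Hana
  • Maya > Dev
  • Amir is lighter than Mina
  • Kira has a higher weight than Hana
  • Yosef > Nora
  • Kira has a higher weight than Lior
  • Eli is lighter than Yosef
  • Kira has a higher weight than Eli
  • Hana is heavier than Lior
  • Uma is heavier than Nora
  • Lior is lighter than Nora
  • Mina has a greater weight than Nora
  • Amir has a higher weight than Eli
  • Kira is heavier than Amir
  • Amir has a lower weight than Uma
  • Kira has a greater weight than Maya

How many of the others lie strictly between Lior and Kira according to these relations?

Chaining upward from Lior reaches: Nora, Hana, Uma, Maya, Mina, Yosef.
Chaining downward from Kira reaches: Eli, Amir, Hana, Dev, Maya.
Strictly between Lior and Kira are those in both lists: Hana, Maya — 2 elements.

2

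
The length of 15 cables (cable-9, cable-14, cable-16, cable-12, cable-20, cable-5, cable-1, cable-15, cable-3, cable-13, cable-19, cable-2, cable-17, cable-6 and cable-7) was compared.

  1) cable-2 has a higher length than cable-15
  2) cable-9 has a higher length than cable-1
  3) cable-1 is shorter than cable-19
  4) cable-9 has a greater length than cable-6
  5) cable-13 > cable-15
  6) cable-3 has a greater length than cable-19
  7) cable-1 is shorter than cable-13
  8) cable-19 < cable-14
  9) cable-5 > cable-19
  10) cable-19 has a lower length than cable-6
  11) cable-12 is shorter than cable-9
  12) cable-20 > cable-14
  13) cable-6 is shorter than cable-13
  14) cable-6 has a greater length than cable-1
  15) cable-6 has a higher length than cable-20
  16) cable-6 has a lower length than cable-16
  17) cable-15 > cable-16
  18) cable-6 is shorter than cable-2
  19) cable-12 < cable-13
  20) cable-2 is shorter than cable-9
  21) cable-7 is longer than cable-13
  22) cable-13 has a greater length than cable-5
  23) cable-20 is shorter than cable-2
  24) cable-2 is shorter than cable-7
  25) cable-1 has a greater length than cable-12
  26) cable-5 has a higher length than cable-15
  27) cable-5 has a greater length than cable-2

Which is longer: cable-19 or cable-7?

Chaining the given relations: cable-19 < cable-14 < cable-20 < cable-6 < cable-16 < cable-15 < cable-2 < cable-5 < cable-13 < cable-7.
So cable-19 < cable-7; cable-7 is the longer of the two.

cable-7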